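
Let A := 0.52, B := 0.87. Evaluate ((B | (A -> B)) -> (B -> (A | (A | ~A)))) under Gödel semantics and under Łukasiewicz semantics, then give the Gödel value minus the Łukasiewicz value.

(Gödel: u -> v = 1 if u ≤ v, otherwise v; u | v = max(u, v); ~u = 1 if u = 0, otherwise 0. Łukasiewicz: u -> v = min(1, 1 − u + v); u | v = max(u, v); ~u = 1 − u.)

-0.13

Gödel evaluation:
  (A -> B): 0.52 ≤ 0.87, so result = 1
  (B | (A -> B)) = max(0.87, 1) = 1
  ~A: Gödel ¬ of 0.52 = 0 (operand ≠ 0)
  (A | ~A) = max(0.52, 0) = 0.52
  (A | (A | ~A)) = max(0.52, 0.52) = 0.52
  (B -> (A | (A | ~A))): 0.87 > 0.52, so result = 0.52
  ((B | (A -> B)) -> (B -> (A | (A | ~A)))): 1 > 0.52, so result = 0.52
  Gödel value = 0.52
Łukasiewicz evaluation:
  (A -> B): min(1, 1 − 0.52 + 0.87) = 1
  (B | (A -> B)) = max(0.87, 1) = 1
  ~A: Łukasiewicz ¬ gives 1 − 0.52 = 0.48
  (A | ~A) = max(0.52, 0.48) = 0.52
  (A | (A | ~A)) = max(0.52, 0.52) = 0.52
  (B -> (A | (A | ~A))): min(1, 1 − 0.87 + 0.52) = 0.65
  ((B | (A -> B)) -> (B -> (A | (A | ~A)))): min(1, 1 − 1 + 0.65) = 0.65
  Łukasiewicz value = 0.65
Difference: 0.52 − 0.65 = -0.13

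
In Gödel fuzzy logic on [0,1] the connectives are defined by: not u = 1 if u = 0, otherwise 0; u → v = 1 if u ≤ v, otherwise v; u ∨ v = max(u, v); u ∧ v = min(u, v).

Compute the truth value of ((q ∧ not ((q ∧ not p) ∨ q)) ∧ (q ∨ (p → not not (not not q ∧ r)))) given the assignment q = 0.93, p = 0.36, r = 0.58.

not p: Gödel ¬ of 0.36 = 0 (operand ≠ 0)
(q ∧ not p) = min(0.93, 0) = 0
((q ∧ not p) ∨ q) = max(0, 0.93) = 0.93
not ((q ∧ not p) ∨ q): Gödel ¬ of 0.93 = 0 (operand ≠ 0)
(q ∧ not ((q ∧ not p) ∨ q)) = min(0.93, 0) = 0
not q: Gödel ¬ of 0.93 = 0 (operand ≠ 0)
not not q: Gödel ¬ of 0 = 1 (operand is 0)
(not not q ∧ r) = min(1, 0.58) = 0.58
not (not not q ∧ r): Gödel ¬ of 0.58 = 0 (operand ≠ 0)
not not (not not q ∧ r): Gödel ¬ of 0 = 1 (operand is 0)
(p → not not (not not q ∧ r)): 0.36 ≤ 1, so result = 1
(q ∨ (p → not not (not not q ∧ r))) = max(0.93, 1) = 1
((q ∧ not ((q ∧ not p) ∨ q)) ∧ (q ∨ (p → not not (not not q ∧ r)))) = min(0, 1) = 0

0.00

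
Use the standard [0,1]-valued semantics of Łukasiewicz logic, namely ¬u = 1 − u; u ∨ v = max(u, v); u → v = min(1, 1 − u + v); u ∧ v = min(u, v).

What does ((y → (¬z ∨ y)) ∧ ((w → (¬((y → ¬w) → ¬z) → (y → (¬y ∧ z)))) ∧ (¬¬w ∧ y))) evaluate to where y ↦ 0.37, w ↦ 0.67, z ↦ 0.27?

¬z: Łukasiewicz ¬ gives 1 − 0.27 = 0.73
(¬z ∨ y) = max(0.73, 0.37) = 0.73
(y → (¬z ∨ y)): min(1, 1 − 0.37 + 0.73) = 1
¬w: Łukasiewicz ¬ gives 1 − 0.67 = 0.33
(y → ¬w): min(1, 1 − 0.37 + 0.33) = 0.96
¬z: Łukasiewicz ¬ gives 1 − 0.27 = 0.73
((y → ¬w) → ¬z): min(1, 1 − 0.96 + 0.73) = 0.77
¬((y → ¬w) → ¬z): Łukasiewicz ¬ gives 1 − 0.77 = 0.23
¬y: Łukasiewicz ¬ gives 1 − 0.37 = 0.63
(¬y ∧ z) = min(0.63, 0.27) = 0.27
(y → (¬y ∧ z)): min(1, 1 − 0.37 + 0.27) = 0.9
(¬((y → ¬w) → ¬z) → (y → (¬y ∧ z))): min(1, 1 − 0.23 + 0.9) = 1
(w → (¬((y → ¬w) → ¬z) → (y → (¬y ∧ z)))): min(1, 1 − 0.67 + 1) = 1
¬w: Łukasiewicz ¬ gives 1 − 0.67 = 0.33
¬¬w: Łukasiewicz ¬ gives 1 − 0.33 = 0.67
(¬¬w ∧ y) = min(0.67, 0.37) = 0.37
((w → (¬((y → ¬w) → ¬z) → (y → (¬y ∧ z)))) ∧ (¬¬w ∧ y)) = min(1, 0.37) = 0.37
((y → (¬z ∨ y)) ∧ ((w → (¬((y → ¬w) → ¬z) → (y → (¬y ∧ z)))) ∧ (¬¬w ∧ y))) = min(1, 0.37) = 0.37

0.37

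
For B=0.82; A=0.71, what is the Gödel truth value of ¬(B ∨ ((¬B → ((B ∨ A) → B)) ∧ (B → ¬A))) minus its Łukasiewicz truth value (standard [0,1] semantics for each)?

Gödel evaluation:
  ¬B: Gödel ¬ of 0.82 = 0 (operand ≠ 0)
  (B ∨ A) = max(0.82, 0.71) = 0.82
  ((B ∨ A) → B): 0.82 ≤ 0.82, so result = 1
  (¬B → ((B ∨ A) → B)): 0 ≤ 1, so result = 1
  ¬A: Gödel ¬ of 0.71 = 0 (operand ≠ 0)
  (B → ¬A): 0.82 > 0, so result = 0
  ((¬B → ((B ∨ A) → B)) ∧ (B → ¬A)) = min(1, 0) = 0
  (B ∨ ((¬B → ((B ∨ A) → B)) ∧ (B → ¬A))) = max(0.82, 0) = 0.82
  ¬(B ∨ ((¬B → ((B ∨ A) → B)) ∧ (B → ¬A))): Gödel ¬ of 0.82 = 0 (operand ≠ 0)
  Gödel value = 0
Łukasiewicz evaluation:
  ¬B: Łukasiewicz ¬ gives 1 − 0.82 = 0.18
  (B ∨ A) = max(0.82, 0.71) = 0.82
  ((B ∨ A) → B): min(1, 1 − 0.82 + 0.82) = 1
  (¬B → ((B ∨ A) → B)): min(1, 1 − 0.18 + 1) = 1
  ¬A: Łukasiewicz ¬ gives 1 − 0.71 = 0.29
  (B → ¬A): min(1, 1 − 0.82 + 0.29) = 0.47
  ((¬B → ((B ∨ A) → B)) ∧ (B → ¬A)) = min(1, 0.47) = 0.47
  (B ∨ ((¬B → ((B ∨ A) → B)) ∧ (B → ¬A))) = max(0.82, 0.47) = 0.82
  ¬(B ∨ ((¬B → ((B ∨ A) → B)) ∧ (B → ¬A))): Łukasiewicz ¬ gives 1 − 0.82 = 0.18
  Łukasiewicz value = 0.18
Difference: 0 − 0.18 = -0.18

-0.18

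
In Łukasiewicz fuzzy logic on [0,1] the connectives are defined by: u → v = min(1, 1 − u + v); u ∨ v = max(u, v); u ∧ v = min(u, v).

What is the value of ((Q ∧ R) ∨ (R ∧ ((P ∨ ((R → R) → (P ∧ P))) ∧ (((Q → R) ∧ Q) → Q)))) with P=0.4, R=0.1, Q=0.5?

(Q ∧ R) = min(0.5, 0.1) = 0.1
(R → R): min(1, 1 − 0.1 + 0.1) = 1
(P ∧ P) = min(0.4, 0.4) = 0.4
((R → R) → (P ∧ P)): min(1, 1 − 1 + 0.4) = 0.4
(P ∨ ((R → R) → (P ∧ P))) = max(0.4, 0.4) = 0.4
(Q → R): min(1, 1 − 0.5 + 0.1) = 0.6
((Q → R) ∧ Q) = min(0.6, 0.5) = 0.5
(((Q → R) ∧ Q) → Q): min(1, 1 − 0.5 + 0.5) = 1
((P ∨ ((R → R) → (P ∧ P))) ∧ (((Q → R) ∧ Q) → Q)) = min(0.4, 1) = 0.4
(R ∧ ((P ∨ ((R → R) → (P ∧ P))) ∧ (((Q → R) ∧ Q) → Q))) = min(0.1, 0.4) = 0.1
((Q ∧ R) ∨ (R ∧ ((P ∨ ((R → R) → (P ∧ P))) ∧ (((Q → R) ∧ Q) → Q)))) = max(0.1, 0.1) = 0.1

0.10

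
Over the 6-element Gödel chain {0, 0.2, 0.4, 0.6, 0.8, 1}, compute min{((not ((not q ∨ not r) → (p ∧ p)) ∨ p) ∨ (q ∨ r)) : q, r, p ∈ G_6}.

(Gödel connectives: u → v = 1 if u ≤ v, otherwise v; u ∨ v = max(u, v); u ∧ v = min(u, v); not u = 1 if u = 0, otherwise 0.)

0.20

The minimum is attained at q = 0, r = 0, p = 0.2:
  not q: Gödel ¬ of 0 = 1 (operand is 0)
  not r: Gödel ¬ of 0 = 1 (operand is 0)
  (not q ∨ not r) = max(1, 1) = 1
  (p ∧ p) = min(0.2, 0.2) = 0.2
  ((not q ∨ not r) → (p ∧ p)): 1 > 0.2, so result = 0.2
  not ((not q ∨ not r) → (p ∧ p)): Gödel ¬ of 0.2 = 0 (operand ≠ 0)
  (not ((not q ∨ not r) → (p ∧ p)) ∨ p) = max(0, 0.2) = 0.2
  (q ∨ r) = max(0, 0) = 0
  ((not ((not q ∨ not r) → (p ∧ p)) ∨ p) ∨ (q ∨ r)) = max(0.2, 0) = 0.2
Checking all 216 assignments confirms none give a value below 0.20.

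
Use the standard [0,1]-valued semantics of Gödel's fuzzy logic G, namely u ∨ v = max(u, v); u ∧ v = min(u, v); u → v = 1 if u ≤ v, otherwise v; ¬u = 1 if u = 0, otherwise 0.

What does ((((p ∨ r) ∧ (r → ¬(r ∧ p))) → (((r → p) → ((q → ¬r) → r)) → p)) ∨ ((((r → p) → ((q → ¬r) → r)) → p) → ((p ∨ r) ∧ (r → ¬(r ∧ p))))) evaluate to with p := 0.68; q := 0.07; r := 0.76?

1.00

(p ∨ r) = max(0.68, 0.76) = 0.76
(r ∧ p) = min(0.76, 0.68) = 0.68
¬(r ∧ p): Gödel ¬ of 0.68 = 0 (operand ≠ 0)
(r → ¬(r ∧ p)): 0.76 > 0, so result = 0
((p ∨ r) ∧ (r → ¬(r ∧ p))) = min(0.76, 0) = 0
(r → p): 0.76 > 0.68, so result = 0.68
¬r: Gödel ¬ of 0.76 = 0 (operand ≠ 0)
(q → ¬r): 0.07 > 0, so result = 0
((q → ¬r) → r): 0 ≤ 0.76, so result = 1
((r → p) → ((q → ¬r) → r)): 0.68 ≤ 1, so result = 1
(((r → p) → ((q → ¬r) → r)) → p): 1 > 0.68, so result = 0.68
(((p ∨ r) ∧ (r → ¬(r ∧ p))) → (((r → p) → ((q → ¬r) → r)) → p)): 0 ≤ 0.68, so result = 1
(r → p): 0.76 > 0.68, so result = 0.68
¬r: Gödel ¬ of 0.76 = 0 (operand ≠ 0)
(q → ¬r): 0.07 > 0, so result = 0
((q → ¬r) → r): 0 ≤ 0.76, so result = 1
((r → p) → ((q → ¬r) → r)): 0.68 ≤ 1, so result = 1
(((r → p) → ((q → ¬r) → r)) → p): 1 > 0.68, so result = 0.68
(p ∨ r) = max(0.68, 0.76) = 0.76
(r ∧ p) = min(0.76, 0.68) = 0.68
¬(r ∧ p): Gödel ¬ of 0.68 = 0 (operand ≠ 0)
(r → ¬(r ∧ p)): 0.76 > 0, so result = 0
((p ∨ r) ∧ (r → ¬(r ∧ p))) = min(0.76, 0) = 0
((((r → p) → ((q → ¬r) → r)) → p) → ((p ∨ r) ∧ (r → ¬(r ∧ p)))): 0.68 > 0, so result = 0
((((p ∨ r) ∧ (r → ¬(r ∧ p))) → (((r → p) → ((q → ¬r) → r)) → p)) ∨ ((((r → p) → ((q → ¬r) → r)) → p) → ((p ∨ r) ∧ (r → ¬(r ∧ p))))) = max(1, 0) = 1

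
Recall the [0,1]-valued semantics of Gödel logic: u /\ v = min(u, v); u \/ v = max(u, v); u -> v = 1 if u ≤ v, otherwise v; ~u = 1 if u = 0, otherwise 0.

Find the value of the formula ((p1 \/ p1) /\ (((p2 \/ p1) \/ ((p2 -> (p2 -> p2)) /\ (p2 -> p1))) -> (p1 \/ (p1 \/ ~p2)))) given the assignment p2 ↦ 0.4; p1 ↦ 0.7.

(p1 \/ p1) = max(0.7, 0.7) = 0.7
(p2 \/ p1) = max(0.4, 0.7) = 0.7
(p2 -> p2): 0.4 ≤ 0.4, so result = 1
(p2 -> (p2 -> p2)): 0.4 ≤ 1, so result = 1
(p2 -> p1): 0.4 ≤ 0.7, so result = 1
((p2 -> (p2 -> p2)) /\ (p2 -> p1)) = min(1, 1) = 1
((p2 \/ p1) \/ ((p2 -> (p2 -> p2)) /\ (p2 -> p1))) = max(0.7, 1) = 1
~p2: Gödel ¬ of 0.4 = 0 (operand ≠ 0)
(p1 \/ ~p2) = max(0.7, 0) = 0.7
(p1 \/ (p1 \/ ~p2)) = max(0.7, 0.7) = 0.7
(((p2 \/ p1) \/ ((p2 -> (p2 -> p2)) /\ (p2 -> p1))) -> (p1 \/ (p1 \/ ~p2))): 1 > 0.7, so result = 0.7
((p1 \/ p1) /\ (((p2 \/ p1) \/ ((p2 -> (p2 -> p2)) /\ (p2 -> p1))) -> (p1 \/ (p1 \/ ~p2)))) = min(0.7, 0.7) = 0.7

0.70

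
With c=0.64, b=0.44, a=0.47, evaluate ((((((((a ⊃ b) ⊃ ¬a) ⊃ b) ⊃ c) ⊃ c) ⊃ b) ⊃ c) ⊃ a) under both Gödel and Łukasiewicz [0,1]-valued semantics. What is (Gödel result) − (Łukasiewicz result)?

Gödel evaluation:
  (a ⊃ b): 0.47 > 0.44, so result = 0.44
  ¬a: Gödel ¬ of 0.47 = 0 (operand ≠ 0)
  ((a ⊃ b) ⊃ ¬a): 0.44 > 0, so result = 0
  (((a ⊃ b) ⊃ ¬a) ⊃ b): 0 ≤ 0.44, so result = 1
  ((((a ⊃ b) ⊃ ¬a) ⊃ b) ⊃ c): 1 > 0.64, so result = 0.64
  (((((a ⊃ b) ⊃ ¬a) ⊃ b) ⊃ c) ⊃ c): 0.64 ≤ 0.64, so result = 1
  ((((((a ⊃ b) ⊃ ¬a) ⊃ b) ⊃ c) ⊃ c) ⊃ b): 1 > 0.44, so result = 0.44
  (((((((a ⊃ b) ⊃ ¬a) ⊃ b) ⊃ c) ⊃ c) ⊃ b) ⊃ c): 0.44 ≤ 0.64, so result = 1
  ((((((((a ⊃ b) ⊃ ¬a) ⊃ b) ⊃ c) ⊃ c) ⊃ b) ⊃ c) ⊃ a): 1 > 0.47, so result = 0.47
  Gödel value = 0.47
Łukasiewicz evaluation:
  (a ⊃ b): min(1, 1 − 0.47 + 0.44) = 0.97
  ¬a: Łukasiewicz ¬ gives 1 − 0.47 = 0.53
  ((a ⊃ b) ⊃ ¬a): min(1, 1 − 0.97 + 0.53) = 0.56
  (((a ⊃ b) ⊃ ¬a) ⊃ b): min(1, 1 − 0.56 + 0.44) = 0.88
  ((((a ⊃ b) ⊃ ¬a) ⊃ b) ⊃ c): min(1, 1 − 0.88 + 0.64) = 0.76
  (((((a ⊃ b) ⊃ ¬a) ⊃ b) ⊃ c) ⊃ c): min(1, 1 − 0.76 + 0.64) = 0.88
  ((((((a ⊃ b) ⊃ ¬a) ⊃ b) ⊃ c) ⊃ c) ⊃ b): min(1, 1 − 0.88 + 0.44) = 0.56
  (((((((a ⊃ b) ⊃ ¬a) ⊃ b) ⊃ c) ⊃ c) ⊃ b) ⊃ c): min(1, 1 − 0.56 + 0.64) = 1
  ((((((((a ⊃ b) ⊃ ¬a) ⊃ b) ⊃ c) ⊃ c) ⊃ b) ⊃ c) ⊃ a): min(1, 1 − 1 + 0.47) = 0.47
  Łukasiewicz value = 0.47
Difference: 0.47 − 0.47 = 0.00

0.00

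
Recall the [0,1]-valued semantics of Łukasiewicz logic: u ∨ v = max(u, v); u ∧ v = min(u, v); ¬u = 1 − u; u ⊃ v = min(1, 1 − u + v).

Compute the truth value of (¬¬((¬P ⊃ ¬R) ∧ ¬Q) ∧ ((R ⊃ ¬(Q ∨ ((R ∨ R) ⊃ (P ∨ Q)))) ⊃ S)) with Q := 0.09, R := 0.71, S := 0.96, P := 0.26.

0.55

¬P: Łukasiewicz ¬ gives 1 − 0.26 = 0.74
¬R: Łukasiewicz ¬ gives 1 − 0.71 = 0.29
(¬P ⊃ ¬R): min(1, 1 − 0.74 + 0.29) = 0.55
¬Q: Łukasiewicz ¬ gives 1 − 0.09 = 0.91
((¬P ⊃ ¬R) ∧ ¬Q) = min(0.55, 0.91) = 0.55
¬((¬P ⊃ ¬R) ∧ ¬Q): Łukasiewicz ¬ gives 1 − 0.55 = 0.45
¬¬((¬P ⊃ ¬R) ∧ ¬Q): Łukasiewicz ¬ gives 1 − 0.45 = 0.55
(R ∨ R) = max(0.71, 0.71) = 0.71
(P ∨ Q) = max(0.26, 0.09) = 0.26
((R ∨ R) ⊃ (P ∨ Q)): min(1, 1 − 0.71 + 0.26) = 0.55
(Q ∨ ((R ∨ R) ⊃ (P ∨ Q))) = max(0.09, 0.55) = 0.55
¬(Q ∨ ((R ∨ R) ⊃ (P ∨ Q))): Łukasiewicz ¬ gives 1 − 0.55 = 0.45
(R ⊃ ¬(Q ∨ ((R ∨ R) ⊃ (P ∨ Q)))): min(1, 1 − 0.71 + 0.45) = 0.74
((R ⊃ ¬(Q ∨ ((R ∨ R) ⊃ (P ∨ Q)))) ⊃ S): min(1, 1 − 0.74 + 0.96) = 1
(¬¬((¬P ⊃ ¬R) ∧ ¬Q) ∧ ((R ⊃ ¬(Q ∨ ((R ∨ R) ⊃ (P ∨ Q)))) ⊃ S)) = min(0.55, 1) = 0.55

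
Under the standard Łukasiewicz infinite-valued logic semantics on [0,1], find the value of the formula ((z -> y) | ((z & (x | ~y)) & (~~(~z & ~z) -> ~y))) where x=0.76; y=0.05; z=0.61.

0.61

(z -> y): min(1, 1 − 0.61 + 0.05) = 0.44
~y: Łukasiewicz ¬ gives 1 − 0.05 = 0.95
(x | ~y) = max(0.76, 0.95) = 0.95
(z & (x | ~y)) = min(0.61, 0.95) = 0.61
~z: Łukasiewicz ¬ gives 1 − 0.61 = 0.39
~z: Łukasiewicz ¬ gives 1 − 0.61 = 0.39
(~z & ~z) = min(0.39, 0.39) = 0.39
~(~z & ~z): Łukasiewicz ¬ gives 1 − 0.39 = 0.61
~~(~z & ~z): Łukasiewicz ¬ gives 1 − 0.61 = 0.39
~y: Łukasiewicz ¬ gives 1 − 0.05 = 0.95
(~~(~z & ~z) -> ~y): min(1, 1 − 0.39 + 0.95) = 1
((z & (x | ~y)) & (~~(~z & ~z) -> ~y)) = min(0.61, 1) = 0.61
((z -> y) | ((z & (x | ~y)) & (~~(~z & ~z) -> ~y))) = max(0.44, 0.61) = 0.61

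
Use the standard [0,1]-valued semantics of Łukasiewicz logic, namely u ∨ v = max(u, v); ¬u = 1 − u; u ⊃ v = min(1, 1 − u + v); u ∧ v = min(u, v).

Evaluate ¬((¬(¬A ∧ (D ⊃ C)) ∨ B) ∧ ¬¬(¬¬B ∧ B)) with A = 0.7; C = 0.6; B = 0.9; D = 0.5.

¬A: Łukasiewicz ¬ gives 1 − 0.7 = 0.3
(D ⊃ C): min(1, 1 − 0.5 + 0.6) = 1
(¬A ∧ (D ⊃ C)) = min(0.3, 1) = 0.3
¬(¬A ∧ (D ⊃ C)): Łukasiewicz ¬ gives 1 − 0.3 = 0.7
(¬(¬A ∧ (D ⊃ C)) ∨ B) = max(0.7, 0.9) = 0.9
¬B: Łukasiewicz ¬ gives 1 − 0.9 = 0.1
¬¬B: Łukasiewicz ¬ gives 1 − 0.1 = 0.9
(¬¬B ∧ B) = min(0.9, 0.9) = 0.9
¬(¬¬B ∧ B): Łukasiewicz ¬ gives 1 − 0.9 = 0.1
¬¬(¬¬B ∧ B): Łukasiewicz ¬ gives 1 − 0.1 = 0.9
((¬(¬A ∧ (D ⊃ C)) ∨ B) ∧ ¬¬(¬¬B ∧ B)) = min(0.9, 0.9) = 0.9
¬((¬(¬A ∧ (D ⊃ C)) ∨ B) ∧ ¬¬(¬¬B ∧ B)): Łukasiewicz ¬ gives 1 − 0.9 = 0.1

0.10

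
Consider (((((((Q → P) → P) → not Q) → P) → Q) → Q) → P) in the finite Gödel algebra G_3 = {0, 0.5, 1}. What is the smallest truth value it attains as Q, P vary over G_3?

The minimum is attained at Q = 0.5, P = 0:
  (Q → P): 0.5 > 0, so result = 0
  ((Q → P) → P): 0 ≤ 0, so result = 1
  not Q: Gödel ¬ of 0.5 = 0 (operand ≠ 0)
  (((Q → P) → P) → not Q): 1 > 0, so result = 0
  ((((Q → P) → P) → not Q) → P): 0 ≤ 0, so result = 1
  (((((Q → P) → P) → not Q) → P) → Q): 1 > 0.5, so result = 0.5
  ((((((Q → P) → P) → not Q) → P) → Q) → Q): 0.5 ≤ 0.5, so result = 1
  (((((((Q → P) → P) → not Q) → P) → Q) → Q) → P): 1 > 0, so result = 0
Checking all 9 assignments confirms none give a value below 0.00.

0.00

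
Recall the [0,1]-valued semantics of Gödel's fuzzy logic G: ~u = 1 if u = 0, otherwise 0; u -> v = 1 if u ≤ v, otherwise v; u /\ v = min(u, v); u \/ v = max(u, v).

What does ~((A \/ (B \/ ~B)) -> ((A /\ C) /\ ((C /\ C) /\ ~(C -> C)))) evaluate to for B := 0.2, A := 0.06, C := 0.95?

1.00

~B: Gödel ¬ of 0.2 = 0 (operand ≠ 0)
(B \/ ~B) = max(0.2, 0) = 0.2
(A \/ (B \/ ~B)) = max(0.06, 0.2) = 0.2
(A /\ C) = min(0.06, 0.95) = 0.06
(C /\ C) = min(0.95, 0.95) = 0.95
(C -> C): 0.95 ≤ 0.95, so result = 1
~(C -> C): Gödel ¬ of 1 = 0 (operand ≠ 0)
((C /\ C) /\ ~(C -> C)) = min(0.95, 0) = 0
((A /\ C) /\ ((C /\ C) /\ ~(C -> C))) = min(0.06, 0) = 0
((A \/ (B \/ ~B)) -> ((A /\ C) /\ ((C /\ C) /\ ~(C -> C)))): 0.2 > 0, so result = 0
~((A \/ (B \/ ~B)) -> ((A /\ C) /\ ((C /\ C) /\ ~(C -> C)))): Gödel ¬ of 0 = 1 (operand is 0)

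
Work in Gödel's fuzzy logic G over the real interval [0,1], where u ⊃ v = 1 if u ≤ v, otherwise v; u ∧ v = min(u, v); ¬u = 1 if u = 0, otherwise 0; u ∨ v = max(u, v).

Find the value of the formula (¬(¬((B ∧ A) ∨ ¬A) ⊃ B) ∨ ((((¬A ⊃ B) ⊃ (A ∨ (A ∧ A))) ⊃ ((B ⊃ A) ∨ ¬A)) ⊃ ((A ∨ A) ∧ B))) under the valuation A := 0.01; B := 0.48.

0.01

(B ∧ A) = min(0.48, 0.01) = 0.01
¬A: Gödel ¬ of 0.01 = 0 (operand ≠ 0)
((B ∧ A) ∨ ¬A) = max(0.01, 0) = 0.01
¬((B ∧ A) ∨ ¬A): Gödel ¬ of 0.01 = 0 (operand ≠ 0)
(¬((B ∧ A) ∨ ¬A) ⊃ B): 0 ≤ 0.48, so result = 1
¬(¬((B ∧ A) ∨ ¬A) ⊃ B): Gödel ¬ of 1 = 0 (operand ≠ 0)
¬A: Gödel ¬ of 0.01 = 0 (operand ≠ 0)
(¬A ⊃ B): 0 ≤ 0.48, so result = 1
(A ∧ A) = min(0.01, 0.01) = 0.01
(A ∨ (A ∧ A)) = max(0.01, 0.01) = 0.01
((¬A ⊃ B) ⊃ (A ∨ (A ∧ A))): 1 > 0.01, so result = 0.01
(B ⊃ A): 0.48 > 0.01, so result = 0.01
¬A: Gödel ¬ of 0.01 = 0 (operand ≠ 0)
((B ⊃ A) ∨ ¬A) = max(0.01, 0) = 0.01
(((¬A ⊃ B) ⊃ (A ∨ (A ∧ A))) ⊃ ((B ⊃ A) ∨ ¬A)): 0.01 ≤ 0.01, so result = 1
(A ∨ A) = max(0.01, 0.01) = 0.01
((A ∨ A) ∧ B) = min(0.01, 0.48) = 0.01
((((¬A ⊃ B) ⊃ (A ∨ (A ∧ A))) ⊃ ((B ⊃ A) ∨ ¬A)) ⊃ ((A ∨ A) ∧ B)): 1 > 0.01, so result = 0.01
(¬(¬((B ∧ A) ∨ ¬A) ⊃ B) ∨ ((((¬A ⊃ B) ⊃ (A ∨ (A ∧ A))) ⊃ ((B ⊃ A) ∨ ¬A)) ⊃ ((A ∨ A) ∧ B))) = max(0, 0.01) = 0.01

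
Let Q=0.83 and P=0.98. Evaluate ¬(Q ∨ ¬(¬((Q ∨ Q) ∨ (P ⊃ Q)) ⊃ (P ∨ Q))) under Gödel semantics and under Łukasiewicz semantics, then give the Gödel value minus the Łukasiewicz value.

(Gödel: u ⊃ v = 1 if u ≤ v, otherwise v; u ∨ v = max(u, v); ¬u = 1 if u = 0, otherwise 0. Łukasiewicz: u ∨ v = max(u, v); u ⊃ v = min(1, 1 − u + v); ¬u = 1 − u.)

-0.17

Gödel evaluation:
  (Q ∨ Q) = max(0.83, 0.83) = 0.83
  (P ⊃ Q): 0.98 > 0.83, so result = 0.83
  ((Q ∨ Q) ∨ (P ⊃ Q)) = max(0.83, 0.83) = 0.83
  ¬((Q ∨ Q) ∨ (P ⊃ Q)): Gödel ¬ of 0.83 = 0 (operand ≠ 0)
  (P ∨ Q) = max(0.98, 0.83) = 0.98
  (¬((Q ∨ Q) ∨ (P ⊃ Q)) ⊃ (P ∨ Q)): 0 ≤ 0.98, so result = 1
  ¬(¬((Q ∨ Q) ∨ (P ⊃ Q)) ⊃ (P ∨ Q)): Gödel ¬ of 1 = 0 (operand ≠ 0)
  (Q ∨ ¬(¬((Q ∨ Q) ∨ (P ⊃ Q)) ⊃ (P ∨ Q))) = max(0.83, 0) = 0.83
  ¬(Q ∨ ¬(¬((Q ∨ Q) ∨ (P ⊃ Q)) ⊃ (P ∨ Q))): Gödel ¬ of 0.83 = 0 (operand ≠ 0)
  Gödel value = 0
Łukasiewicz evaluation:
  (Q ∨ Q) = max(0.83, 0.83) = 0.83
  (P ⊃ Q): min(1, 1 − 0.98 + 0.83) = 0.85
  ((Q ∨ Q) ∨ (P ⊃ Q)) = max(0.83, 0.85) = 0.85
  ¬((Q ∨ Q) ∨ (P ⊃ Q)): Łukasiewicz ¬ gives 1 − 0.85 = 0.15
  (P ∨ Q) = max(0.98, 0.83) = 0.98
  (¬((Q ∨ Q) ∨ (P ⊃ Q)) ⊃ (P ∨ Q)): min(1, 1 − 0.15 + 0.98) = 1
  ¬(¬((Q ∨ Q) ∨ (P ⊃ Q)) ⊃ (P ∨ Q)): Łukasiewicz ¬ gives 1 − 1 = 0
  (Q ∨ ¬(¬((Q ∨ Q) ∨ (P ⊃ Q)) ⊃ (P ∨ Q))) = max(0.83, 0) = 0.83
  ¬(Q ∨ ¬(¬((Q ∨ Q) ∨ (P ⊃ Q)) ⊃ (P ∨ Q))): Łukasiewicz ¬ gives 1 − 0.83 = 0.17
  Łukasiewicz value = 0.17
Difference: 0 − 0.17 = -0.17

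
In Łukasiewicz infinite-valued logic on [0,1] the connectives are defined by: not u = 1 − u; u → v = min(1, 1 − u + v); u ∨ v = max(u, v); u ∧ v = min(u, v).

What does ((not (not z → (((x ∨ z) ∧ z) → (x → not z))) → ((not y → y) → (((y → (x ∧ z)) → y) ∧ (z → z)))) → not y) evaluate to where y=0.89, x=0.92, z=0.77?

0.11

not z: Łukasiewicz ¬ gives 1 − 0.77 = 0.23
(x ∨ z) = max(0.92, 0.77) = 0.92
((x ∨ z) ∧ z) = min(0.92, 0.77) = 0.77
not z: Łukasiewicz ¬ gives 1 − 0.77 = 0.23
(x → not z): min(1, 1 − 0.92 + 0.23) = 0.31
(((x ∨ z) ∧ z) → (x → not z)): min(1, 1 − 0.77 + 0.31) = 0.54
(not z → (((x ∨ z) ∧ z) → (x → not z))): min(1, 1 − 0.23 + 0.54) = 1
not (not z → (((x ∨ z) ∧ z) → (x → not z))): Łukasiewicz ¬ gives 1 − 1 = 0
not y: Łukasiewicz ¬ gives 1 − 0.89 = 0.11
(not y → y): min(1, 1 − 0.11 + 0.89) = 1
(x ∧ z) = min(0.92, 0.77) = 0.77
(y → (x ∧ z)): min(1, 1 − 0.89 + 0.77) = 0.88
((y → (x ∧ z)) → y): min(1, 1 − 0.88 + 0.89) = 1
(z → z): min(1, 1 − 0.77 + 0.77) = 1
(((y → (x ∧ z)) → y) ∧ (z → z)) = min(1, 1) = 1
((not y → y) → (((y → (x ∧ z)) → y) ∧ (z → z))): min(1, 1 − 1 + 1) = 1
(not (not z → (((x ∨ z) ∧ z) → (x → not z))) → ((not y → y) → (((y → (x ∧ z)) → y) ∧ (z → z)))): min(1, 1 − 0 + 1) = 1
not y: Łukasiewicz ¬ gives 1 − 0.89 = 0.11
((not (not z → (((x ∨ z) ∧ z) → (x → not z))) → ((not y → y) → (((y → (x ∧ z)) → y) ∧ (z → z)))) → not y): min(1, 1 − 1 + 0.11) = 0.11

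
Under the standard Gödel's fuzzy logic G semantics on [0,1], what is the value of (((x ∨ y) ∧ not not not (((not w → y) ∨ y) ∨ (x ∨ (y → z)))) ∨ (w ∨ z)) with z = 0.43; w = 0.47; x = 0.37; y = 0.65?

0.47

(x ∨ y) = max(0.37, 0.65) = 0.65
not w: Gödel ¬ of 0.47 = 0 (operand ≠ 0)
(not w → y): 0 ≤ 0.65, so result = 1
((not w → y) ∨ y) = max(1, 0.65) = 1
(y → z): 0.65 > 0.43, so result = 0.43
(x ∨ (y → z)) = max(0.37, 0.43) = 0.43
(((not w → y) ∨ y) ∨ (x ∨ (y → z))) = max(1, 0.43) = 1
not (((not w → y) ∨ y) ∨ (x ∨ (y → z))): Gödel ¬ of 1 = 0 (operand ≠ 0)
not not (((not w → y) ∨ y) ∨ (x ∨ (y → z))): Gödel ¬ of 0 = 1 (operand is 0)
not not not (((not w → y) ∨ y) ∨ (x ∨ (y → z))): Gödel ¬ of 1 = 0 (operand ≠ 0)
((x ∨ y) ∧ not not not (((not w → y) ∨ y) ∨ (x ∨ (y → z)))) = min(0.65, 0) = 0
(w ∨ z) = max(0.47, 0.43) = 0.47
(((x ∨ y) ∧ not not not (((not w → y) ∨ y) ∨ (x ∨ (y → z)))) ∨ (w ∨ z)) = max(0, 0.47) = 0.47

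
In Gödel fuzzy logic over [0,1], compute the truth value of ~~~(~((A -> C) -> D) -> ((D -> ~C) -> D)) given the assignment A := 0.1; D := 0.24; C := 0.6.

(A -> C): 0.1 ≤ 0.6, so result = 1
((A -> C) -> D): 1 > 0.24, so result = 0.24
~((A -> C) -> D): Gödel ¬ of 0.24 = 0 (operand ≠ 0)
~C: Gödel ¬ of 0.6 = 0 (operand ≠ 0)
(D -> ~C): 0.24 > 0, so result = 0
((D -> ~C) -> D): 0 ≤ 0.24, so result = 1
(~((A -> C) -> D) -> ((D -> ~C) -> D)): 0 ≤ 1, so result = 1
~(~((A -> C) -> D) -> ((D -> ~C) -> D)): Gödel ¬ of 1 = 0 (operand ≠ 0)
~~(~((A -> C) -> D) -> ((D -> ~C) -> D)): Gödel ¬ of 0 = 1 (operand is 0)
~~~(~((A -> C) -> D) -> ((D -> ~C) -> D)): Gödel ¬ of 1 = 0 (operand ≠ 0)

0.00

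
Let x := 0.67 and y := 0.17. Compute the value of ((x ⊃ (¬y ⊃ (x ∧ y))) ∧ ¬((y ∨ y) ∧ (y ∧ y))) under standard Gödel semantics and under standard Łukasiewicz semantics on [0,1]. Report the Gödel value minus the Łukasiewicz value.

Gödel evaluation:
  ¬y: Gödel ¬ of 0.17 = 0 (operand ≠ 0)
  (x ∧ y) = min(0.67, 0.17) = 0.17
  (¬y ⊃ (x ∧ y)): 0 ≤ 0.17, so result = 1
  (x ⊃ (¬y ⊃ (x ∧ y))): 0.67 ≤ 1, so result = 1
  (y ∨ y) = max(0.17, 0.17) = 0.17
  (y ∧ y) = min(0.17, 0.17) = 0.17
  ((y ∨ y) ∧ (y ∧ y)) = min(0.17, 0.17) = 0.17
  ¬((y ∨ y) ∧ (y ∧ y)): Gödel ¬ of 0.17 = 0 (operand ≠ 0)
  ((x ⊃ (¬y ⊃ (x ∧ y))) ∧ ¬((y ∨ y) ∧ (y ∧ y))) = min(1, 0) = 0
  Gödel value = 0
Łukasiewicz evaluation:
  ¬y: Łukasiewicz ¬ gives 1 − 0.17 = 0.83
  (x ∧ y) = min(0.67, 0.17) = 0.17
  (¬y ⊃ (x ∧ y)): min(1, 1 − 0.83 + 0.17) = 0.34
  (x ⊃ (¬y ⊃ (x ∧ y))): min(1, 1 − 0.67 + 0.34) = 0.67
  (y ∨ y) = max(0.17, 0.17) = 0.17
  (y ∧ y) = min(0.17, 0.17) = 0.17
  ((y ∨ y) ∧ (y ∧ y)) = min(0.17, 0.17) = 0.17
  ¬((y ∨ y) ∧ (y ∧ y)): Łukasiewicz ¬ gives 1 − 0.17 = 0.83
  ((x ⊃ (¬y ⊃ (x ∧ y))) ∧ ¬((y ∨ y) ∧ (y ∧ y))) = min(0.67, 0.83) = 0.67
  Łukasiewicz value = 0.67
Difference: 0 − 0.67 = -0.67

-0.67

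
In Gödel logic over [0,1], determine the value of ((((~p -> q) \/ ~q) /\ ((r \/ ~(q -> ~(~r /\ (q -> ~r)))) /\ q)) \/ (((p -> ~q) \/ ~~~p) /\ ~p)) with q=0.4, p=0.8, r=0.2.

~p: Gödel ¬ of 0.8 = 0 (operand ≠ 0)
(~p -> q): 0 ≤ 0.4, so result = 1
~q: Gödel ¬ of 0.4 = 0 (operand ≠ 0)
((~p -> q) \/ ~q) = max(1, 0) = 1
~r: Gödel ¬ of 0.2 = 0 (operand ≠ 0)
~r: Gödel ¬ of 0.2 = 0 (operand ≠ 0)
(q -> ~r): 0.4 > 0, so result = 0
(~r /\ (q -> ~r)) = min(0, 0) = 0
~(~r /\ (q -> ~r)): Gödel ¬ of 0 = 1 (operand is 0)
(q -> ~(~r /\ (q -> ~r))): 0.4 ≤ 1, so result = 1
~(q -> ~(~r /\ (q -> ~r))): Gödel ¬ of 1 = 0 (operand ≠ 0)
(r \/ ~(q -> ~(~r /\ (q -> ~r)))) = max(0.2, 0) = 0.2
((r \/ ~(q -> ~(~r /\ (q -> ~r)))) /\ q) = min(0.2, 0.4) = 0.2
(((~p -> q) \/ ~q) /\ ((r \/ ~(q -> ~(~r /\ (q -> ~r)))) /\ q)) = min(1, 0.2) = 0.2
~q: Gödel ¬ of 0.4 = 0 (operand ≠ 0)
(p -> ~q): 0.8 > 0, so result = 0
~p: Gödel ¬ of 0.8 = 0 (operand ≠ 0)
~~p: Gödel ¬ of 0 = 1 (operand is 0)
~~~p: Gödel ¬ of 1 = 0 (operand ≠ 0)
((p -> ~q) \/ ~~~p) = max(0, 0) = 0
~p: Gödel ¬ of 0.8 = 0 (operand ≠ 0)
(((p -> ~q) \/ ~~~p) /\ ~p) = min(0, 0) = 0
((((~p -> q) \/ ~q) /\ ((r \/ ~(q -> ~(~r /\ (q -> ~r)))) /\ q)) \/ (((p -> ~q) \/ ~~~p) /\ ~p)) = max(0.2, 0) = 0.2

0.20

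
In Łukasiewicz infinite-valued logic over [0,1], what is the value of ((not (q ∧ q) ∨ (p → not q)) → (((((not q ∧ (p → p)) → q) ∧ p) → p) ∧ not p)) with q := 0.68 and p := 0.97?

(q ∧ q) = min(0.68, 0.68) = 0.68
not (q ∧ q): Łukasiewicz ¬ gives 1 − 0.68 = 0.32
not q: Łukasiewicz ¬ gives 1 − 0.68 = 0.32
(p → not q): min(1, 1 − 0.97 + 0.32) = 0.35
(not (q ∧ q) ∨ (p → not q)) = max(0.32, 0.35) = 0.35
not q: Łukasiewicz ¬ gives 1 − 0.68 = 0.32
(p → p): min(1, 1 − 0.97 + 0.97) = 1
(not q ∧ (p → p)) = min(0.32, 1) = 0.32
((not q ∧ (p → p)) → q): min(1, 1 − 0.32 + 0.68) = 1
(((not q ∧ (p → p)) → q) ∧ p) = min(1, 0.97) = 0.97
((((not q ∧ (p → p)) → q) ∧ p) → p): min(1, 1 − 0.97 + 0.97) = 1
not p: Łukasiewicz ¬ gives 1 − 0.97 = 0.03
(((((not q ∧ (p → p)) → q) ∧ p) → p) ∧ not p) = min(1, 0.03) = 0.03
((not (q ∧ q) ∨ (p → not q)) → (((((not q ∧ (p → p)) → q) ∧ p) → p) ∧ not p)): min(1, 1 − 0.35 + 0.03) = 0.68

0.68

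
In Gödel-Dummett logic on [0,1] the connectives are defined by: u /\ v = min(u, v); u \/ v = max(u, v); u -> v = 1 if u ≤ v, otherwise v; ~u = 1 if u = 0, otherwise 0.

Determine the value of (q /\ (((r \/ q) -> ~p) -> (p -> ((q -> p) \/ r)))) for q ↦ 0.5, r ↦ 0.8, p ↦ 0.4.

(r \/ q) = max(0.8, 0.5) = 0.8
~p: Gödel ¬ of 0.4 = 0 (operand ≠ 0)
((r \/ q) -> ~p): 0.8 > 0, so result = 0
(q -> p): 0.5 > 0.4, so result = 0.4
((q -> p) \/ r) = max(0.4, 0.8) = 0.8
(p -> ((q -> p) \/ r)): 0.4 ≤ 0.8, so result = 1
(((r \/ q) -> ~p) -> (p -> ((q -> p) \/ r))): 0 ≤ 1, so result = 1
(q /\ (((r \/ q) -> ~p) -> (p -> ((q -> p) \/ r)))) = min(0.5, 1) = 0.5

0.50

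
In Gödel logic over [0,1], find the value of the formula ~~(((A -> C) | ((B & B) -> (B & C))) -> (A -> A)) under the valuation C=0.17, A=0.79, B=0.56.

(A -> C): 0.79 > 0.17, so result = 0.17
(B & B) = min(0.56, 0.56) = 0.56
(B & C) = min(0.56, 0.17) = 0.17
((B & B) -> (B & C)): 0.56 > 0.17, so result = 0.17
((A -> C) | ((B & B) -> (B & C))) = max(0.17, 0.17) = 0.17
(A -> A): 0.79 ≤ 0.79, so result = 1
(((A -> C) | ((B & B) -> (B & C))) -> (A -> A)): 0.17 ≤ 1, so result = 1
~(((A -> C) | ((B & B) -> (B & C))) -> (A -> A)): Gödel ¬ of 1 = 0 (operand ≠ 0)
~~(((A -> C) | ((B & B) -> (B & C))) -> (A -> A)): Gödel ¬ of 0 = 1 (operand is 0)

1.00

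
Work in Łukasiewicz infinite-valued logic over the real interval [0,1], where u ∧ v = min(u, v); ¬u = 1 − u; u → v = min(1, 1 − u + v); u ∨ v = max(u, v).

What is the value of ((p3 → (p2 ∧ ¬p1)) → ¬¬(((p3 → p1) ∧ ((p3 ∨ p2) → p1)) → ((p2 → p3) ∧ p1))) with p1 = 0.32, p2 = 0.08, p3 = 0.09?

¬p1: Łukasiewicz ¬ gives 1 − 0.32 = 0.68
(p2 ∧ ¬p1) = min(0.08, 0.68) = 0.08
(p3 → (p2 ∧ ¬p1)): min(1, 1 − 0.09 + 0.08) = 0.99
(p3 → p1): min(1, 1 − 0.09 + 0.32) = 1
(p3 ∨ p2) = max(0.09, 0.08) = 0.09
((p3 ∨ p2) → p1): min(1, 1 − 0.09 + 0.32) = 1
((p3 → p1) ∧ ((p3 ∨ p2) → p1)) = min(1, 1) = 1
(p2 → p3): min(1, 1 − 0.08 + 0.09) = 1
((p2 → p3) ∧ p1) = min(1, 0.32) = 0.32
(((p3 → p1) ∧ ((p3 ∨ p2) → p1)) → ((p2 → p3) ∧ p1)): min(1, 1 − 1 + 0.32) = 0.32
¬(((p3 → p1) ∧ ((p3 ∨ p2) → p1)) → ((p2 → p3) ∧ p1)): Łukasiewicz ¬ gives 1 − 0.32 = 0.68
¬¬(((p3 → p1) ∧ ((p3 ∨ p2) → p1)) → ((p2 → p3) ∧ p1)): Łukasiewicz ¬ gives 1 − 0.68 = 0.32
((p3 → (p2 ∧ ¬p1)) → ¬¬(((p3 → p1) ∧ ((p3 ∨ p2) → p1)) → ((p2 → p3) ∧ p1))): min(1, 1 − 0.99 + 0.32) = 0.33

0.33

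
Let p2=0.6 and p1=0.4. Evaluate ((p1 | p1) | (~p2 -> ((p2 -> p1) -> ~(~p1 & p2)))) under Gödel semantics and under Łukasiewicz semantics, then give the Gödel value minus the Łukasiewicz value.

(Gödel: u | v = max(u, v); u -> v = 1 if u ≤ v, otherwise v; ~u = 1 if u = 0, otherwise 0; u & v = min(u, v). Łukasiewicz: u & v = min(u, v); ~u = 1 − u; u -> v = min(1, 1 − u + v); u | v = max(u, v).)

0.00

Gödel evaluation:
  (p1 | p1) = max(0.4, 0.4) = 0.4
  ~p2: Gödel ¬ of 0.6 = 0 (operand ≠ 0)
  (p2 -> p1): 0.6 > 0.4, so result = 0.4
  ~p1: Gödel ¬ of 0.4 = 0 (operand ≠ 0)
  (~p1 & p2) = min(0, 0.6) = 0
  ~(~p1 & p2): Gödel ¬ of 0 = 1 (operand is 0)
  ((p2 -> p1) -> ~(~p1 & p2)): 0.4 ≤ 1, so result = 1
  (~p2 -> ((p2 -> p1) -> ~(~p1 & p2))): 0 ≤ 1, so result = 1
  ((p1 | p1) | (~p2 -> ((p2 -> p1) -> ~(~p1 & p2)))) = max(0.4, 1) = 1
  Gödel value = 1
Łukasiewicz evaluation:
  (p1 | p1) = max(0.4, 0.4) = 0.4
  ~p2: Łukasiewicz ¬ gives 1 − 0.6 = 0.4
  (p2 -> p1): min(1, 1 − 0.6 + 0.4) = 0.8
  ~p1: Łukasiewicz ¬ gives 1 − 0.4 = 0.6
  (~p1 & p2) = min(0.6, 0.6) = 0.6
  ~(~p1 & p2): Łukasiewicz ¬ gives 1 − 0.6 = 0.4
  ((p2 -> p1) -> ~(~p1 & p2)): min(1, 1 − 0.8 + 0.4) = 0.6
  (~p2 -> ((p2 -> p1) -> ~(~p1 & p2))): min(1, 1 − 0.4 + 0.6) = 1
  ((p1 | p1) | (~p2 -> ((p2 -> p1) -> ~(~p1 & p2)))) = max(0.4, 1) = 1
  Łukasiewicz value = 1
Difference: 1 − 1 = 0.00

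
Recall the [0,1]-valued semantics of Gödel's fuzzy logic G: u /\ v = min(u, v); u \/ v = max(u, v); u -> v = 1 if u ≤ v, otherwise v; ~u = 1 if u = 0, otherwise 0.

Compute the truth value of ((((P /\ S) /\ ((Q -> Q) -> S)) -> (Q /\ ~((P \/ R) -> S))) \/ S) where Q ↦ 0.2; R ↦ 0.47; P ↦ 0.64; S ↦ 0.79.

(P /\ S) = min(0.64, 0.79) = 0.64
(Q -> Q): 0.2 ≤ 0.2, so result = 1
((Q -> Q) -> S): 1 > 0.79, so result = 0.79
((P /\ S) /\ ((Q -> Q) -> S)) = min(0.64, 0.79) = 0.64
(P \/ R) = max(0.64, 0.47) = 0.64
((P \/ R) -> S): 0.64 ≤ 0.79, so result = 1
~((P \/ R) -> S): Gödel ¬ of 1 = 0 (operand ≠ 0)
(Q /\ ~((P \/ R) -> S)) = min(0.2, 0) = 0
(((P /\ S) /\ ((Q -> Q) -> S)) -> (Q /\ ~((P \/ R) -> S))): 0.64 > 0, so result = 0
((((P /\ S) /\ ((Q -> Q) -> S)) -> (Q /\ ~((P \/ R) -> S))) \/ S) = max(0, 0.79) = 0.79

0.79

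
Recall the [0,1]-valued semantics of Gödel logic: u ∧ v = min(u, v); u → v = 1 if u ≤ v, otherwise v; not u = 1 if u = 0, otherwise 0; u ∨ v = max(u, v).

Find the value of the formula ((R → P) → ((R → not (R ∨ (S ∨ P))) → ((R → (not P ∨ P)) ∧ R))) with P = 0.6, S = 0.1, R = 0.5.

1.00

(R → P): 0.5 ≤ 0.6, so result = 1
(S ∨ P) = max(0.1, 0.6) = 0.6
(R ∨ (S ∨ P)) = max(0.5, 0.6) = 0.6
not (R ∨ (S ∨ P)): Gödel ¬ of 0.6 = 0 (operand ≠ 0)
(R → not (R ∨ (S ∨ P))): 0.5 > 0, so result = 0
not P: Gödel ¬ of 0.6 = 0 (operand ≠ 0)
(not P ∨ P) = max(0, 0.6) = 0.6
(R → (not P ∨ P)): 0.5 ≤ 0.6, so result = 1
((R → (not P ∨ P)) ∧ R) = min(1, 0.5) = 0.5
((R → not (R ∨ (S ∨ P))) → ((R → (not P ∨ P)) ∧ R)): 0 ≤ 0.5, so result = 1
((R → P) → ((R → not (R ∨ (S ∨ P))) → ((R → (not P ∨ P)) ∧ R))): 1 ≤ 1, so result = 1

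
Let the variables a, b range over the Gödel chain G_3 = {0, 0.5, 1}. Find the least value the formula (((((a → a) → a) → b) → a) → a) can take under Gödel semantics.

0.50

The minimum is attained at a = 0.5, b = 0:
  (a → a): 0.5 ≤ 0.5, so result = 1
  ((a → a) → a): 1 > 0.5, so result = 0.5
  (((a → a) → a) → b): 0.5 > 0, so result = 0
  ((((a → a) → a) → b) → a): 0 ≤ 0.5, so result = 1
  (((((a → a) → a) → b) → a) → a): 1 > 0.5, so result = 0.5
Checking all 9 assignments confirms none give a value below 0.50.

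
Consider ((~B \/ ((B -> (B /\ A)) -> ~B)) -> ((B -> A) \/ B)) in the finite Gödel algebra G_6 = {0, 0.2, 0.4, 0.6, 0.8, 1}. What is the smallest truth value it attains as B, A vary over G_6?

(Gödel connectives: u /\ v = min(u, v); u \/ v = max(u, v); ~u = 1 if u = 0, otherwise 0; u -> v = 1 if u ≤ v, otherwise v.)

0.20

The minimum is attained at B = 0.2, A = 0:
  ~B: Gödel ¬ of 0.2 = 0 (operand ≠ 0)
  (B /\ A) = min(0.2, 0) = 0
  (B -> (B /\ A)): 0.2 > 0, so result = 0
  ~B: Gödel ¬ of 0.2 = 0 (operand ≠ 0)
  ((B -> (B /\ A)) -> ~B): 0 ≤ 0, so result = 1
  (~B \/ ((B -> (B /\ A)) -> ~B)) = max(0, 1) = 1
  (B -> A): 0.2 > 0, so result = 0
  ((B -> A) \/ B) = max(0, 0.2) = 0.2
  ((~B \/ ((B -> (B /\ A)) -> ~B)) -> ((B -> A) \/ B)): 1 > 0.2, so result = 0.2
Checking all 36 assignments confirms none give a value below 0.20.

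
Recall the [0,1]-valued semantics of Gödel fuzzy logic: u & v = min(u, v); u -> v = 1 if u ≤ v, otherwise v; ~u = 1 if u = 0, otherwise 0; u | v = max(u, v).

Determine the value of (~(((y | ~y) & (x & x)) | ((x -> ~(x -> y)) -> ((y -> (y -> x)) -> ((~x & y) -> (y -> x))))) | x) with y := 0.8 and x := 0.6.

~y: Gödel ¬ of 0.8 = 0 (operand ≠ 0)
(y | ~y) = max(0.8, 0) = 0.8
(x & x) = min(0.6, 0.6) = 0.6
((y | ~y) & (x & x)) = min(0.8, 0.6) = 0.6
(x -> y): 0.6 ≤ 0.8, so result = 1
~(x -> y): Gödel ¬ of 1 = 0 (operand ≠ 0)
(x -> ~(x -> y)): 0.6 > 0, so result = 0
(y -> x): 0.8 > 0.6, so result = 0.6
(y -> (y -> x)): 0.8 > 0.6, so result = 0.6
~x: Gödel ¬ of 0.6 = 0 (operand ≠ 0)
(~x & y) = min(0, 0.8) = 0
(y -> x): 0.8 > 0.6, so result = 0.6
((~x & y) -> (y -> x)): 0 ≤ 0.6, so result = 1
((y -> (y -> x)) -> ((~x & y) -> (y -> x))): 0.6 ≤ 1, so result = 1
((x -> ~(x -> y)) -> ((y -> (y -> x)) -> ((~x & y) -> (y -> x)))): 0 ≤ 1, so result = 1
(((y | ~y) & (x & x)) | ((x -> ~(x -> y)) -> ((y -> (y -> x)) -> ((~x & y) -> (y -> x))))) = max(0.6, 1) = 1
~(((y | ~y) & (x & x)) | ((x -> ~(x -> y)) -> ((y -> (y -> x)) -> ((~x & y) -> (y -> x))))): Gödel ¬ of 1 = 0 (operand ≠ 0)
(~(((y | ~y) & (x & x)) | ((x -> ~(x -> y)) -> ((y -> (y -> x)) -> ((~x & y) -> (y -> x))))) | x) = max(0, 0.6) = 0.6

0.60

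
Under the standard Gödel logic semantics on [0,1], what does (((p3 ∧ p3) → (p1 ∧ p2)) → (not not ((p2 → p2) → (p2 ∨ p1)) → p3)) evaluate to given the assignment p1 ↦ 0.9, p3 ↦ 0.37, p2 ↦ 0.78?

0.37

(p3 ∧ p3) = min(0.37, 0.37) = 0.37
(p1 ∧ p2) = min(0.9, 0.78) = 0.78
((p3 ∧ p3) → (p1 ∧ p2)): 0.37 ≤ 0.78, so result = 1
(p2 → p2): 0.78 ≤ 0.78, so result = 1
(p2 ∨ p1) = max(0.78, 0.9) = 0.9
((p2 → p2) → (p2 ∨ p1)): 1 > 0.9, so result = 0.9
not ((p2 → p2) → (p2 ∨ p1)): Gödel ¬ of 0.9 = 0 (operand ≠ 0)
not not ((p2 → p2) → (p2 ∨ p1)): Gödel ¬ of 0 = 1 (operand is 0)
(not not ((p2 → p2) → (p2 ∨ p1)) → p3): 1 > 0.37, so result = 0.37
(((p3 ∧ p3) → (p1 ∧ p2)) → (not not ((p2 → p2) → (p2 ∨ p1)) → p3)): 1 > 0.37, so result = 0.37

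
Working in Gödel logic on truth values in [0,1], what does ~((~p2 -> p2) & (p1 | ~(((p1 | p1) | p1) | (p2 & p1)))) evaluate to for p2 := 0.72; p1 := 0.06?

0.00

~p2: Gödel ¬ of 0.72 = 0 (operand ≠ 0)
(~p2 -> p2): 0 ≤ 0.72, so result = 1
(p1 | p1) = max(0.06, 0.06) = 0.06
((p1 | p1) | p1) = max(0.06, 0.06) = 0.06
(p2 & p1) = min(0.72, 0.06) = 0.06
(((p1 | p1) | p1) | (p2 & p1)) = max(0.06, 0.06) = 0.06
~(((p1 | p1) | p1) | (p2 & p1)): Gödel ¬ of 0.06 = 0 (operand ≠ 0)
(p1 | ~(((p1 | p1) | p1) | (p2 & p1))) = max(0.06, 0) = 0.06
((~p2 -> p2) & (p1 | ~(((p1 | p1) | p1) | (p2 & p1)))) = min(1, 0.06) = 0.06
~((~p2 -> p2) & (p1 | ~(((p1 | p1) | p1) | (p2 & p1)))): Gödel ¬ of 0.06 = 0 (operand ≠ 0)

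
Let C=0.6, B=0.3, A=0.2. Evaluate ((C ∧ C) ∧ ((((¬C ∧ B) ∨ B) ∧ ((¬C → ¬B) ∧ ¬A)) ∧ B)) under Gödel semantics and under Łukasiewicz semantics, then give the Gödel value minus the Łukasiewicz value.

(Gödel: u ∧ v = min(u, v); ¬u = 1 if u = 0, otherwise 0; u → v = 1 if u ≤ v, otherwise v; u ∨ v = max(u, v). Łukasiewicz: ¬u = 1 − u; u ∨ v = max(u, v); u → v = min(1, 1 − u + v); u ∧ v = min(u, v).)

Gödel evaluation:
  (C ∧ C) = min(0.6, 0.6) = 0.6
  ¬C: Gödel ¬ of 0.6 = 0 (operand ≠ 0)
  (¬C ∧ B) = min(0, 0.3) = 0
  ((¬C ∧ B) ∨ B) = max(0, 0.3) = 0.3
  ¬C: Gödel ¬ of 0.6 = 0 (operand ≠ 0)
  ¬B: Gödel ¬ of 0.3 = 0 (operand ≠ 0)
  (¬C → ¬B): 0 ≤ 0, so result = 1
  ¬A: Gödel ¬ of 0.2 = 0 (operand ≠ 0)
  ((¬C → ¬B) ∧ ¬A) = min(1, 0) = 0
  (((¬C ∧ B) ∨ B) ∧ ((¬C → ¬B) ∧ ¬A)) = min(0.3, 0) = 0
  ((((¬C ∧ B) ∨ B) ∧ ((¬C → ¬B) ∧ ¬A)) ∧ B) = min(0, 0.3) = 0
  ((C ∧ C) ∧ ((((¬C ∧ B) ∨ B) ∧ ((¬C → ¬B) ∧ ¬A)) ∧ B)) = min(0.6, 0) = 0
  Gödel value = 0
Łukasiewicz evaluation:
  (C ∧ C) = min(0.6, 0.6) = 0.6
  ¬C: Łukasiewicz ¬ gives 1 − 0.6 = 0.4
  (¬C ∧ B) = min(0.4, 0.3) = 0.3
  ((¬C ∧ B) ∨ B) = max(0.3, 0.3) = 0.3
  ¬C: Łukasiewicz ¬ gives 1 − 0.6 = 0.4
  ¬B: Łukasiewicz ¬ gives 1 − 0.3 = 0.7
  (¬C → ¬B): min(1, 1 − 0.4 + 0.7) = 1
  ¬A: Łukasiewicz ¬ gives 1 − 0.2 = 0.8
  ((¬C → ¬B) ∧ ¬A) = min(1, 0.8) = 0.8
  (((¬C ∧ B) ∨ B) ∧ ((¬C → ¬B) ∧ ¬A)) = min(0.3, 0.8) = 0.3
  ((((¬C ∧ B) ∨ B) ∧ ((¬C → ¬B) ∧ ¬A)) ∧ B) = min(0.3, 0.3) = 0.3
  ((C ∧ C) ∧ ((((¬C ∧ B) ∨ B) ∧ ((¬C → ¬B) ∧ ¬A)) ∧ B)) = min(0.6, 0.3) = 0.3
  Łukasiewicz value = 0.3
Difference: 0 − 0.3 = -0.30

-0.30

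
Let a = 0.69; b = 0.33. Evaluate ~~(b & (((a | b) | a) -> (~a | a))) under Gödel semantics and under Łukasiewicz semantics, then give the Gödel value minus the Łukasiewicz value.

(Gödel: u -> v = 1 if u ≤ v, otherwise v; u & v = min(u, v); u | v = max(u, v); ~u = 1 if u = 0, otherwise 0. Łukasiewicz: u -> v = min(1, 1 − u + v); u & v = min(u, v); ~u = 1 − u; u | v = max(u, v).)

0.67

Gödel evaluation:
  (a | b) = max(0.69, 0.33) = 0.69
  ((a | b) | a) = max(0.69, 0.69) = 0.69
  ~a: Gödel ¬ of 0.69 = 0 (operand ≠ 0)
  (~a | a) = max(0, 0.69) = 0.69
  (((a | b) | a) -> (~a | a)): 0.69 ≤ 0.69, so result = 1
  (b & (((a | b) | a) -> (~a | a))) = min(0.33, 1) = 0.33
  ~(b & (((a | b) | a) -> (~a | a))): Gödel ¬ of 0.33 = 0 (operand ≠ 0)
  ~~(b & (((a | b) | a) -> (~a | a))): Gödel ¬ of 0 = 1 (operand is 0)
  Gödel value = 1
Łukasiewicz evaluation:
  (a | b) = max(0.69, 0.33) = 0.69
  ((a | b) | a) = max(0.69, 0.69) = 0.69
  ~a: Łukasiewicz ¬ gives 1 − 0.69 = 0.31
  (~a | a) = max(0.31, 0.69) = 0.69
  (((a | b) | a) -> (~a | a)): min(1, 1 − 0.69 + 0.69) = 1
  (b & (((a | b) | a) -> (~a | a))) = min(0.33, 1) = 0.33
  ~(b & (((a | b) | a) -> (~a | a))): Łukasiewicz ¬ gives 1 − 0.33 = 0.67
  ~~(b & (((a | b) | a) -> (~a | a))): Łukasiewicz ¬ gives 1 − 0.67 = 0.33
  Łukasiewicz value = 0.33
Difference: 1 − 0.33 = 0.67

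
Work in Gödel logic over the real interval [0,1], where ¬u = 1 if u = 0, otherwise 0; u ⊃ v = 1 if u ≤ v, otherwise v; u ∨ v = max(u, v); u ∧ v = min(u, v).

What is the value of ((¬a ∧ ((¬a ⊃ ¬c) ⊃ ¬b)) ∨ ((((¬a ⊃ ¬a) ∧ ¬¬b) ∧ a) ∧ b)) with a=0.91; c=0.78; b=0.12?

0.12

¬a: Gödel ¬ of 0.91 = 0 (operand ≠ 0)
¬a: Gödel ¬ of 0.91 = 0 (operand ≠ 0)
¬c: Gödel ¬ of 0.78 = 0 (operand ≠ 0)
(¬a ⊃ ¬c): 0 ≤ 0, so result = 1
¬b: Gödel ¬ of 0.12 = 0 (operand ≠ 0)
((¬a ⊃ ¬c) ⊃ ¬b): 1 > 0, so result = 0
(¬a ∧ ((¬a ⊃ ¬c) ⊃ ¬b)) = min(0, 0) = 0
¬a: Gödel ¬ of 0.91 = 0 (operand ≠ 0)
¬a: Gödel ¬ of 0.91 = 0 (operand ≠ 0)
(¬a ⊃ ¬a): 0 ≤ 0, so result = 1
¬b: Gödel ¬ of 0.12 = 0 (operand ≠ 0)
¬¬b: Gödel ¬ of 0 = 1 (operand is 0)
((¬a ⊃ ¬a) ∧ ¬¬b) = min(1, 1) = 1
(((¬a ⊃ ¬a) ∧ ¬¬b) ∧ a) = min(1, 0.91) = 0.91
((((¬a ⊃ ¬a) ∧ ¬¬b) ∧ a) ∧ b) = min(0.91, 0.12) = 0.12
((¬a ∧ ((¬a ⊃ ¬c) ⊃ ¬b)) ∨ ((((¬a ⊃ ¬a) ∧ ¬¬b) ∧ a) ∧ b)) = max(0, 0.12) = 0.12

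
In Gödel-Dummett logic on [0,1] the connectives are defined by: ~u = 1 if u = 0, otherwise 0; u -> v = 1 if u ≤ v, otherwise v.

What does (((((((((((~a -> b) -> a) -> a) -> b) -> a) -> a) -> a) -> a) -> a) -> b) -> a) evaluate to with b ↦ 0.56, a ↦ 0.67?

~a: Gödel ¬ of 0.67 = 0 (operand ≠ 0)
(~a -> b): 0 ≤ 0.56, so result = 1
((~a -> b) -> a): 1 > 0.67, so result = 0.67
(((~a -> b) -> a) -> a): 0.67 ≤ 0.67, so result = 1
((((~a -> b) -> a) -> a) -> b): 1 > 0.56, so result = 0.56
(((((~a -> b) -> a) -> a) -> b) -> a): 0.56 ≤ 0.67, so result = 1
((((((~a -> b) -> a) -> a) -> b) -> a) -> a): 1 > 0.67, so result = 0.67
(((((((~a -> b) -> a) -> a) -> b) -> a) -> a) -> a): 0.67 ≤ 0.67, so result = 1
((((((((~a -> b) -> a) -> a) -> b) -> a) -> a) -> a) -> a): 1 > 0.67, so result = 0.67
(((((((((~a -> b) -> a) -> a) -> b) -> a) -> a) -> a) -> a) -> a): 0.67 ≤ 0.67, so result = 1
((((((((((~a -> b) -> a) -> a) -> b) -> a) -> a) -> a) -> a) -> a) -> b): 1 > 0.56, so result = 0.56
(((((((((((~a -> b) -> a) -> a) -> b) -> a) -> a) -> a) -> a) -> a) -> b) -> a): 0.56 ≤ 0.67, so result = 1

1.00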